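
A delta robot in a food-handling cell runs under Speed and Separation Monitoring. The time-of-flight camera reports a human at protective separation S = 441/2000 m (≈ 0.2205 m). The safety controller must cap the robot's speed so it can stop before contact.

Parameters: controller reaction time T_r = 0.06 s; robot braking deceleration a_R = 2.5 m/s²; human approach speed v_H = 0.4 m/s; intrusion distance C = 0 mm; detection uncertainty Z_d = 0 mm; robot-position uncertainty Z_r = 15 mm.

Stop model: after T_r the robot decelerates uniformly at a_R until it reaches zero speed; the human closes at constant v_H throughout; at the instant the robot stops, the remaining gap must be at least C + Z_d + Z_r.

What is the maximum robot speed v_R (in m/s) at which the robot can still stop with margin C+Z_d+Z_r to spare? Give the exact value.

at the boundary: (1/5)·v² + (11/50)·v + (-363/2000) = 0
  disc = (11/50)² − 4·(1/5)·(-363/2000) = 121/625 ; √disc = 11/25
  v_R = (−(11/50) + 11/25) / (2·(1/5)) = 11/20 m/s
check:
stop time T_s = (11/20)/(5/2) = 0.2200 s
reaction-phase robot travel = 0.5500·0.0600 = 0.0330 m
robot covers 0.5500·0.2200 − ½·2.5000·0.2200² = 0.0605 m while stopping
human over T_r+T_s: 0.4000·(0.0600+0.2200) = 0.1120 m
residual clearance needed = 0.0000+0.0000+0.0150 = 0.0150 m
sum ≈ 0.0330+0.0605+0.1120+0.0150 ≈ 0.2205 m = S ✓

v_R_max = 11/20 m/s = 0.5500 m/s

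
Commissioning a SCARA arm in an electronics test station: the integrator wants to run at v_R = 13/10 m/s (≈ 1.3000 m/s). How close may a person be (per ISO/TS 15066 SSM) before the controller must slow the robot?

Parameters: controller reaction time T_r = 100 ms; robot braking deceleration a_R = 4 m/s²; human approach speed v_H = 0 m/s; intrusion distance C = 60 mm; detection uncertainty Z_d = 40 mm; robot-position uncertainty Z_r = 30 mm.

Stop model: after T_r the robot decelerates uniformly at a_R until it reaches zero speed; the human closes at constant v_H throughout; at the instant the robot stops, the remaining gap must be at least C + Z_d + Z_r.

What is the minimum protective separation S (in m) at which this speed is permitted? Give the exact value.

braking lasts T_s = (13/10)/4 = 0.3250 s
reaction-phase robot travel = 1.3000·0.1000 = 0.1300 m
robot under decel: 1.3000²/(2·4.0000) = 0.2112 m
human over T_r+T_s: 0.0000·(0.1000+0.3250) = 0.0000 m
residual clearance needed = 0.0600+0.0400+0.0300 = 0.1300 m
S_min ≈ 0.1300+0.2112+0.0000+0.1300  ⇒  S_min = 377/800 m

S_min = 377/800 m = 0.4713 m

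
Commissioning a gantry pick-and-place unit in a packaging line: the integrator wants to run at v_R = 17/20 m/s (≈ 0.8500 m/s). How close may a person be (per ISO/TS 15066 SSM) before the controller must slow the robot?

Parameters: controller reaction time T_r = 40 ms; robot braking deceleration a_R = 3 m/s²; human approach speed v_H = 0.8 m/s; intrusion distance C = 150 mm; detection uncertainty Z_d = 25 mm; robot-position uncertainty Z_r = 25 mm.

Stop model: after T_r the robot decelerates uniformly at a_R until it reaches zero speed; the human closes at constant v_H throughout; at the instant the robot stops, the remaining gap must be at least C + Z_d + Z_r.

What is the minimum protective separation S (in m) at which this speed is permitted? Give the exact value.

S_min = 7357/12000 m = 0.6131 m

braking lasts T_s = (17/20)/3 = 0.2833 s
reaction-phase robot travel = 0.8500·0.0400 = 0.0340 m
braking distance = 0.8500²/(2·3.0000) = 0.1204 m
human over T_r+T_s: 0.8000·(0.0400+0.2833) = 0.2587 m
C+Z_d+Z_r = 0.1500+0.0250+0.0250 = 0.2000 m
S_min ≈ 0.0340+0.1204+0.2587+0.2000  ⇒  S_min = 7357/12000 m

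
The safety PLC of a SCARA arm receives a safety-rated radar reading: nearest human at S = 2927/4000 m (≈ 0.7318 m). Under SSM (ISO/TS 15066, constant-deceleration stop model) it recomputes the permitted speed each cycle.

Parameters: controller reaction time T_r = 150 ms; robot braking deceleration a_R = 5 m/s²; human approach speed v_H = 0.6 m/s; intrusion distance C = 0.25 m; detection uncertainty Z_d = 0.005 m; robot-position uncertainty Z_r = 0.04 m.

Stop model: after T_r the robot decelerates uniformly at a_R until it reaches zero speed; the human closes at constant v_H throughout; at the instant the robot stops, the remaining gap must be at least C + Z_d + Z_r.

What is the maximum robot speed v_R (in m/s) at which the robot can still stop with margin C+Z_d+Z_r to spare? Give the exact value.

v_R_max = 19/20 m/s = 0.9500 m/s

at the boundary: (1/10)·v² + (27/100)·v + (-1387/4000) = 0
  disc = (27/100)² − 4·(1/10)·(-1387/4000) = 529/2500 ; √disc = 23/50
  v_R = (−(27/100) + 23/50) / (2·(1/10)) = 19/20 m/s
check:
braking lasts T_s = (19/20)/5 = 0.1900 s
robot covers v_R·T_r = 0.9500·0.1500 = 0.1425 m before braking
robot covers 0.9500·0.1900 − ½·5.0000·0.1900² = 0.0902 m while stopping
person approaches 0.6000·(0.1500+0.1900) = 0.2040 m
residual clearance needed = 0.2500+0.0050+0.0400 = 0.2950 m
sum ≈ 0.1425+0.0902+0.2040+0.2950 ≈ 0.7318 m = S ✓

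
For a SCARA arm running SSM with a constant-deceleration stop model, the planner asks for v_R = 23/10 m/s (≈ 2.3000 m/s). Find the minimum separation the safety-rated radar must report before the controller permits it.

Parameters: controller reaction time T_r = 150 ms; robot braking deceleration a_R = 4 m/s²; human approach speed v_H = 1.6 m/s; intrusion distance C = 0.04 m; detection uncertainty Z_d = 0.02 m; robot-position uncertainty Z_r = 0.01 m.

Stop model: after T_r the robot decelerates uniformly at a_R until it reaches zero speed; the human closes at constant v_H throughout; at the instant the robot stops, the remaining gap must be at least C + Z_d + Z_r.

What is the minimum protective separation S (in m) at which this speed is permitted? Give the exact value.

T_s = v_R/a_R = (23/10)/4 = 0.5750 s
robot in T_r: 2.3000·0.1500 = 0.3450 m
robot under decel: 2.3000²/(2·4.0000) = 0.6613 m
human over T_r+T_s: 1.6000·(0.1500+0.5750) = 1.1600 m
residual clearance needed = 0.0400+0.0200+0.0100 = 0.0700 m
S_min ≈ 0.3450+0.6613+1.1600+0.0700  ⇒  S_min = 1789/800 m

S_min = 1789/800 m = 2.2363 m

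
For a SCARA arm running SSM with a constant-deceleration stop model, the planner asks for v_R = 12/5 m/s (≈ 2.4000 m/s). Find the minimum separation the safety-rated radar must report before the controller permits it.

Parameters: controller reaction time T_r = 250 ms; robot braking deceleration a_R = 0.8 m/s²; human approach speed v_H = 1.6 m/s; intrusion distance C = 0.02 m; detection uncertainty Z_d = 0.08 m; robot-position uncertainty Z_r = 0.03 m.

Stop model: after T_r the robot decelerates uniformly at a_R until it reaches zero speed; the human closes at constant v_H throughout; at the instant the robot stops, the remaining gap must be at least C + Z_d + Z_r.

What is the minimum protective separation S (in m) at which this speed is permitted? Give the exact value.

S_min = 953/100 m = 9.5300 m

braking lasts T_s = (12/5)/(4/5) = 3.0000 s
robot in T_r: 2.4000·0.2500 = 0.6000 m
braking distance = 2.4000²/(2·0.8000) = 3.6000 m
human over T_r+T_s: 1.6000·(0.2500+3.0000) = 5.2000 m
C+Z_d+Z_r = 0.0200+0.0800+0.0300 = 0.1300 m
S_min ≈ 0.6000+3.6000+5.2000+0.1300  ⇒  S_min = 953/100 m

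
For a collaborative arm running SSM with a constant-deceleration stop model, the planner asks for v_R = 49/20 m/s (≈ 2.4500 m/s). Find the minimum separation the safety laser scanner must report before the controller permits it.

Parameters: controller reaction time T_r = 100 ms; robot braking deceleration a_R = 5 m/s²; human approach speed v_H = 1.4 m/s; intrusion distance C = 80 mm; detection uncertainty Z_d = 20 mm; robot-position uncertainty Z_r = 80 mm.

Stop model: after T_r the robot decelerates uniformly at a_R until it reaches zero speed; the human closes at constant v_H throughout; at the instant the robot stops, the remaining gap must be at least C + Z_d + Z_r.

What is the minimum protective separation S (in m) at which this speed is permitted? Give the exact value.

S_min = 1481/800 m = 1.8513 m

braking lasts T_s = (49/20)/5 = 0.4900 s
robot in T_r: 2.4500·0.1000 = 0.2450 m
robot covers 2.4500·0.4900 − ½·5.0000·0.4900² = 0.6002 m while stopping
person approaches 1.4000·(0.1000+0.4900) = 0.8260 m
C+Z_d+Z_r = 0.0800+0.0200+0.0800 = 0.1800 m
S_min ≈ 0.2450+0.6002+0.8260+0.1800  ⇒  S_min = 1481/800 m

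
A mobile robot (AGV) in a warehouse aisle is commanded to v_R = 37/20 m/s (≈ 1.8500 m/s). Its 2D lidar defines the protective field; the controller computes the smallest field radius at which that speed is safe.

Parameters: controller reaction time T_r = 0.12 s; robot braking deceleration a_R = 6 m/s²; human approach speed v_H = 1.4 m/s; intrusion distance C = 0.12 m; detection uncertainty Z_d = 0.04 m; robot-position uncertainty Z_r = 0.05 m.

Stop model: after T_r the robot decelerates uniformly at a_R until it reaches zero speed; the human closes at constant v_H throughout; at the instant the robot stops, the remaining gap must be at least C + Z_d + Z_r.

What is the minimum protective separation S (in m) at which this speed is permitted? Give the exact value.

stop time T_s = (37/20)/6 = 0.3083 s
reaction-phase robot travel = 1.8500·0.1200 = 0.2220 m
robot under decel: 1.8500²/(2·6.0000) = 0.2852 m
human over T_r+T_s: 1.4000·(0.1200+0.3083) = 0.5997 m
C+Z_d+Z_r = 0.1200+0.0400+0.0500 = 0.2100 m
S_min ≈ 0.2220+0.2852+0.5997+0.2100  ⇒  S_min = 2107/1600 m

S_min = 2107/1600 m = 1.3169 m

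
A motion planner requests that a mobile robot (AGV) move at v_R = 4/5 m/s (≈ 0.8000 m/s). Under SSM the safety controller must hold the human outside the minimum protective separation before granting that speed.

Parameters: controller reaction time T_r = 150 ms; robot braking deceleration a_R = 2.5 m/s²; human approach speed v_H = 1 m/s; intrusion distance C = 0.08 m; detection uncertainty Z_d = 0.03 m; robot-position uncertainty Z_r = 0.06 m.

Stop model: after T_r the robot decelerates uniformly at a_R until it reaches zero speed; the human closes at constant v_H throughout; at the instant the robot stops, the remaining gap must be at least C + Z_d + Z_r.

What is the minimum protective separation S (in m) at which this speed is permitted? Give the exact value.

stop time T_s = (4/5)/(5/2) = 0.3200 s
robot in T_r: 0.8000·0.1500 = 0.1200 m
robot covers 0.8000·0.3200 − ½·2.5000·0.3200² = 0.1280 m while stopping
human closes 1.0000·0.4700 = 0.4700 m
C+Z_d+Z_r = 0.0800+0.0300+0.0600 = 0.1700 m
S_min ≈ 0.1200+0.1280+0.4700+0.1700  ⇒  S_min = 111/125 m

S_min = 111/125 m = 0.8880 m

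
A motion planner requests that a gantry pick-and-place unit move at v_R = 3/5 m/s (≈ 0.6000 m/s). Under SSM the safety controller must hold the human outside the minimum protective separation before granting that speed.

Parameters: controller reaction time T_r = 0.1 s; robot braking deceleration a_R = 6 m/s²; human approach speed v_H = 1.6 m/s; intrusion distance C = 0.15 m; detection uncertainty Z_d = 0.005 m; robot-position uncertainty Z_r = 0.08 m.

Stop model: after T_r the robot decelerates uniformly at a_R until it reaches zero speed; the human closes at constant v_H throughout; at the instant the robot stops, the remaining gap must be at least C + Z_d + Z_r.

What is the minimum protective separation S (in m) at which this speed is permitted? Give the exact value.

S_min = 129/200 m = 0.6450 m

stop time T_s = (3/5)/6 = 0.1000 s
robot covers v_R·T_r = 0.6000·0.1000 = 0.0600 m before braking
robot covers 0.6000·0.1000 − ½·6.0000·0.1000² = 0.0300 m while stopping
human closes 1.6000·0.2000 = 0.3200 m
margins: 0.1500+0.0050+0.0800 = 0.2350 m
S_min ≈ 0.0600+0.0300+0.3200+0.2350  ⇒  S_min = 129/200 m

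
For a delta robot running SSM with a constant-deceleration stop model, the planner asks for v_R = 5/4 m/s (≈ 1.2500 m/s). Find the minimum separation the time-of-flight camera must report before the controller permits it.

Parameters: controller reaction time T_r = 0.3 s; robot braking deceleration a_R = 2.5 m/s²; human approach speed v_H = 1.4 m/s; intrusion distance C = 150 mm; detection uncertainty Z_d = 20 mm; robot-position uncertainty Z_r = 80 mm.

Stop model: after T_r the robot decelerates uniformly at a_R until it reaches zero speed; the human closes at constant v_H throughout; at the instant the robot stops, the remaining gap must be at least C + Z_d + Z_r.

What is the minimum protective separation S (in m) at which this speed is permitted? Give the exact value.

stop time T_s = (5/4)/(5/2) = 0.5000 s
robot covers v_R·T_r = 1.2500·0.3000 = 0.3750 m before braking
braking distance = 1.2500²/(2·2.5000) = 0.3125 m
human closes 1.4000·0.8000 = 1.1200 m
C+Z_d+Z_r = 0.1500+0.0200+0.0800 = 0.2500 m
S_min ≈ 0.3750+0.3125+1.1200+0.2500  ⇒  S_min = 823/400 m

S_min = 823/400 m = 2.0575 m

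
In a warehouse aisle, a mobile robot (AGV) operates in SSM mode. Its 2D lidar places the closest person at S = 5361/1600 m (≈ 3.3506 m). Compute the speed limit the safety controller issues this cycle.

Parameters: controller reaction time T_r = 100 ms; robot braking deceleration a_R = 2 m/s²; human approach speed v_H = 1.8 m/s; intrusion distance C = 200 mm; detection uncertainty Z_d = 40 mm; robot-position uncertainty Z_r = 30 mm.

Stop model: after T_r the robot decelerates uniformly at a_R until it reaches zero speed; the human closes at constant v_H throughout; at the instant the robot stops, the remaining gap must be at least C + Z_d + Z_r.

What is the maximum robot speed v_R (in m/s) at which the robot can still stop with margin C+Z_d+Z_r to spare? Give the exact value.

v_R_max = 39/20 m/s = 1.9500 m/s

quadratic (1/4)·v² + (1)·v + (-4641/1600) = 0
  disc = (1)² − 4·(1/4)·(-4641/1600) = 6241/1600 ; √disc = 79/40
  v_R = (−(1) + 79/40) / (2·(1/4)) = 39/20 m/s
check:
stop time T_s = (39/20)/2 = 0.9750 s
robot in T_r: 1.9500·0.1000 = 0.1950 m
braking distance = 1.9500²/(2·2.0000) = 0.9506 m
human closes 1.8000·1.0750 = 1.9350 m
C+Z_d+Z_r = 0.2000+0.0400+0.0300 = 0.2700 m
sum ≈ 0.1950+0.9506+1.9350+0.2700 ≈ 3.3506 m = S ✓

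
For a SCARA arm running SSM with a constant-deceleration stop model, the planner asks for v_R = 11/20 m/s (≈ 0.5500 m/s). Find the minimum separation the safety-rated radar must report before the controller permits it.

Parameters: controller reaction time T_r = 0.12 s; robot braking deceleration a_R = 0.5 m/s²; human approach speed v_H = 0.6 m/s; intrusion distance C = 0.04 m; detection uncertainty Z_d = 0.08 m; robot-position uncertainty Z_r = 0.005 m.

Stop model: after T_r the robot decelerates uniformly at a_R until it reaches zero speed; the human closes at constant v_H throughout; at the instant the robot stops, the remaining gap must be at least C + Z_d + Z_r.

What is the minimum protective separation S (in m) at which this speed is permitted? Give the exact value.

T_s = v_R/a_R = (11/20)/(1/2) = 1.1000 s
robot in T_r: 0.5500·0.1200 = 0.0660 m
robot under decel: 0.5500²/(2·0.5000) = 0.3025 m
person approaches 0.6000·(0.1200+1.1000) = 0.7320 m
residual clearance needed = 0.0400+0.0800+0.0050 = 0.1250 m
S_min ≈ 0.0660+0.3025+0.7320+0.1250  ⇒  S_min = 2451/2000 m

S_min = 2451/2000 m = 1.2255 m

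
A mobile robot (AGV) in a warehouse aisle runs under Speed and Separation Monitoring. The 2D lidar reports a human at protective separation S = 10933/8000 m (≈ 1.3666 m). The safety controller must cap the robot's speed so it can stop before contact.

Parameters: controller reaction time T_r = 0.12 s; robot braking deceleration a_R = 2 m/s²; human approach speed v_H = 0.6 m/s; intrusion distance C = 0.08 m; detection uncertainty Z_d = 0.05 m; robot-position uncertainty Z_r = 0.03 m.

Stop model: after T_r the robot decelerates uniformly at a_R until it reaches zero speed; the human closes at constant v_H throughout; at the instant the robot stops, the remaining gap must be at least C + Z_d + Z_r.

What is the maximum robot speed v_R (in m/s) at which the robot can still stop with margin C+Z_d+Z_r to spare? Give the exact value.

quadratic (1/4)·v² + (21/50)·v + (-9077/8000) = 0
  disc = (21/50)² − 4·(1/4)·(-9077/8000) = 52441/40000 ; √disc = 229/200
  v_R = (−(21/50) + 229/200) / (2·(1/4)) = 29/20 m/s
check:
T_s = v_R/a_R = (29/20)/2 = 0.7250 s
reaction-phase robot travel = 1.4500·0.1200 = 0.1740 m
robot under decel: 1.4500²/(2·2.0000) = 0.5256 m
human closes 0.6000·0.8450 = 0.5070 m
C+Z_d+Z_r = 0.0800+0.0500+0.0300 = 0.1600 m
sum ≈ 0.1740+0.5256+0.5070+0.1600 ≈ 1.3666 m = S ✓

v_R_max = 29/20 m/s = 1.4500 m/s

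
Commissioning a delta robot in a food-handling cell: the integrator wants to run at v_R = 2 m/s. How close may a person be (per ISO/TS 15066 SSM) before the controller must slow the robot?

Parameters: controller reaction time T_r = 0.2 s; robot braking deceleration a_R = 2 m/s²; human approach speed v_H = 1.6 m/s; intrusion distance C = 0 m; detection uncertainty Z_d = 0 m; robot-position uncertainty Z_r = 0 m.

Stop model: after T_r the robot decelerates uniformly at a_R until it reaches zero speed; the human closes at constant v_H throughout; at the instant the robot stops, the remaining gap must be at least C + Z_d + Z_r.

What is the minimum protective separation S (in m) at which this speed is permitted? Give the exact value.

stop time T_s = 2/2 = 1.0000 s
reaction-phase robot travel = 2.0000·0.2000 = 0.4000 m
robot covers 2.0000·1.0000 − ½·2.0000·1.0000² = 1.0000 m while stopping
human over T_r+T_s: 1.6000·(0.2000+1.0000) = 1.9200 m
C+Z_d+Z_r = 0.0000+0.0000+0.0000 = 0.0000 m
S_min ≈ 0.4000+1.0000+1.9200+0.0000  ⇒  S_min = 83/25 m

S_min = 83/25 m = 3.3200 m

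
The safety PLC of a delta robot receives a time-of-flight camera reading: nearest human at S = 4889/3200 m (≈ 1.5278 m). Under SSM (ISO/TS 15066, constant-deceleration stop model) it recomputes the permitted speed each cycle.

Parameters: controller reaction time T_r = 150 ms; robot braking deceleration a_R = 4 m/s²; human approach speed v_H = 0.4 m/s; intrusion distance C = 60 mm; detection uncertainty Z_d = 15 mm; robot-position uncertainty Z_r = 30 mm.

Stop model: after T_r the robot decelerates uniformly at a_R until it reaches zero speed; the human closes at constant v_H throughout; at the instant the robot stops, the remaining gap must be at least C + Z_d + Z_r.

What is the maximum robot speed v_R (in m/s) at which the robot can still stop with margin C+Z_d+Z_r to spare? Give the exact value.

at the boundary: (1/8)·v² + (1/4)·v + (-4361/3200) = 0
  disc = (1/4)² − 4·(1/8)·(-4361/3200) = 4761/6400 ; √disc = 69/80
  v_R = (−(1/4) + 69/80) / (2·(1/8)) = 49/20 m/s
check:
T_s = v_R/a_R = (49/20)/4 = 0.6125 s
robot in T_r: 2.4500·0.1500 = 0.3675 m
robot under decel: 2.4500²/(2·4.0000) = 0.7503 m
human closes 0.4000·0.7625 = 0.3050 m
residual clearance needed = 0.0600+0.0150+0.0300 = 0.1050 m
sum ≈ 0.3675+0.7503+0.3050+0.1050 ≈ 1.5278 m = S ✓

v_R_max = 49/20 m/s = 2.4500 m/s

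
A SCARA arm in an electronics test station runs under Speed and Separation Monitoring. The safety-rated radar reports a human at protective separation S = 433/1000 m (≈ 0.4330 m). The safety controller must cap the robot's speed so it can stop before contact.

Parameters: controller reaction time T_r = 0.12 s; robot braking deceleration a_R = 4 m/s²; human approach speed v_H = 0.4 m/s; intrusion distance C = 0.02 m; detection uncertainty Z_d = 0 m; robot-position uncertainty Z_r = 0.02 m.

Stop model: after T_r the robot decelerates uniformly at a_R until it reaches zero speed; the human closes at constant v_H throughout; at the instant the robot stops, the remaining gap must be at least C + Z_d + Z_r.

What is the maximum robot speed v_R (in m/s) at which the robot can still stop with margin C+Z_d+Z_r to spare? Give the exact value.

quadratic (1/8)·v² + (11/50)·v + (-69/200) = 0
  disc = (11/50)² − 4·(1/8)·(-69/200) = 2209/10000 ; √disc = 47/100
  v_R = (−(11/50) + 47/100) / (2·(1/8)) = 1 m/s
check:
braking lasts T_s = 1/4 = 0.2500 s
reaction-phase robot travel = 1.0000·0.1200 = 0.1200 m
robot under decel: 1.0000²/(2·4.0000) = 0.1250 m
human over T_r+T_s: 0.4000·(0.1200+0.2500) = 0.1480 m
residual clearance needed = 0.0200+0.0000+0.0200 = 0.0400 m
sum ≈ 0.1200+0.1250+0.1480+0.0400 ≈ 0.4330 m = S ✓

v_R_max = 1 m/s = 1.0000 m/s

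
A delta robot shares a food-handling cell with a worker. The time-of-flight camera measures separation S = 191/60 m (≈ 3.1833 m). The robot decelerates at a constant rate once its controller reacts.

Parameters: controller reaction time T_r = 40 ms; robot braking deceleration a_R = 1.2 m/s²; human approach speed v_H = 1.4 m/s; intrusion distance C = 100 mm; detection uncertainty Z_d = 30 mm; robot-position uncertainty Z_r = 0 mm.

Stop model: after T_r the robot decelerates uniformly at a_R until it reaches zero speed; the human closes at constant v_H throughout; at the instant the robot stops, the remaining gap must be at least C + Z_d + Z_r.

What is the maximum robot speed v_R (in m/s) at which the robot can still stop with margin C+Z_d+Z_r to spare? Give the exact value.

v_R_max = 8/5 m/s = 1.6000 m/s

at the boundary: (5/12)·v² + (181/150)·v + (-1124/375) = 0
  disc = (181/150)² − 4·(5/12)·(-1124/375) = 16129/2500 ; √disc = 127/50
  v_R = (−(181/150) + 127/50) / (2·(5/12)) = 8/5 m/s
check:
braking lasts T_s = (8/5)/(6/5) = 1.3333 s
robot covers v_R·T_r = 1.6000·0.0400 = 0.0640 m before braking
robot under decel: 1.6000²/(2·1.2000) = 1.0667 m
person approaches 1.4000·(0.0400+1.3333) = 1.9227 m
margins: 0.1000+0.0300+0.0000 = 0.1300 m
sum ≈ 0.0640+1.0667+1.9227+0.1300 ≈ 3.1833 m = S ✓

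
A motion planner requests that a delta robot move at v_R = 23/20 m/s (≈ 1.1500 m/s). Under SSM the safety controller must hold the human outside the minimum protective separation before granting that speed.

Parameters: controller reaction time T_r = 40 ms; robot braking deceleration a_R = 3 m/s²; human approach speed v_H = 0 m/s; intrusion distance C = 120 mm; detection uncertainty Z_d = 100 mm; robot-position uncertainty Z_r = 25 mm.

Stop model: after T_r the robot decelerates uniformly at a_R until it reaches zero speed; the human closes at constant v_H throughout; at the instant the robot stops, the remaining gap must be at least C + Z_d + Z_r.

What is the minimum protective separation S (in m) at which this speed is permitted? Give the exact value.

T_s = v_R/a_R = (23/20)/3 = 0.3833 s
reaction-phase robot travel = 1.1500·0.0400 = 0.0460 m
robot covers 1.1500·0.3833 − ½·3.0000·0.3833² = 0.2204 m while stopping
human closes 0.0000·0.4233 = 0.0000 m
C+Z_d+Z_r = 0.1200+0.1000+0.0250 = 0.2450 m
S_min ≈ 0.0460+0.2204+0.0000+0.2450  ⇒  S_min = 6137/12000 m

S_min = 6137/12000 m = 0.5114 m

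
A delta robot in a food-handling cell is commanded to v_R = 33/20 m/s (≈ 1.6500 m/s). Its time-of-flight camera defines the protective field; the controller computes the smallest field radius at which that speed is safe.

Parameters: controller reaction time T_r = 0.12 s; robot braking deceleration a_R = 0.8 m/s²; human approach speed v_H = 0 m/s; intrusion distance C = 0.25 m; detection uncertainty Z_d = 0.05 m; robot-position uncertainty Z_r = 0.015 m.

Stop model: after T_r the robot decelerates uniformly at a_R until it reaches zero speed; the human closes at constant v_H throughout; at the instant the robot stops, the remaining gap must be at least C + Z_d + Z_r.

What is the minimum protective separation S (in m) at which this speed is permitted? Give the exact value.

S_min = 35433/16000 m = 2.2146 m

braking lasts T_s = (33/20)/(4/5) = 2.0625 s
robot covers v_R·T_r = 1.6500·0.1200 = 0.1980 m before braking
robot covers 1.6500·2.0625 − ½·0.8000·2.0625² = 1.7016 m while stopping
person approaches 0.0000·(0.1200+2.0625) = 0.0000 m
margins: 0.2500+0.0500+0.0150 = 0.3150 m
S_min ≈ 0.1980+1.7016+0.0000+0.3150  ⇒  S_min = 35433/16000 m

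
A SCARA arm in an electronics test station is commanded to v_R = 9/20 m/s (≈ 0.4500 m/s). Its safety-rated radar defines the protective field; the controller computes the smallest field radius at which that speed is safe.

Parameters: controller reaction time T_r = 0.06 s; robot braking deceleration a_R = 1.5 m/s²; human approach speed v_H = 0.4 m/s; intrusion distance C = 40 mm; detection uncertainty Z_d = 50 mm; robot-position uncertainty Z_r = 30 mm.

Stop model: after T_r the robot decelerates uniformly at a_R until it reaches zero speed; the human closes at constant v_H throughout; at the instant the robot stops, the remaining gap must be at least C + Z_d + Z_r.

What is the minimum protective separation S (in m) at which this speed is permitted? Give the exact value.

braking lasts T_s = (9/20)/(3/2) = 0.3000 s
robot in T_r: 0.4500·0.0600 = 0.0270 m
robot under decel: 0.4500²/(2·1.5000) = 0.0675 m
human closes 0.4000·0.3600 = 0.1440 m
C+Z_d+Z_r = 0.0400+0.0500+0.0300 = 0.1200 m
S_min ≈ 0.0270+0.0675+0.1440+0.1200  ⇒  S_min = 717/2000 m

S_min = 717/2000 m = 0.3585 m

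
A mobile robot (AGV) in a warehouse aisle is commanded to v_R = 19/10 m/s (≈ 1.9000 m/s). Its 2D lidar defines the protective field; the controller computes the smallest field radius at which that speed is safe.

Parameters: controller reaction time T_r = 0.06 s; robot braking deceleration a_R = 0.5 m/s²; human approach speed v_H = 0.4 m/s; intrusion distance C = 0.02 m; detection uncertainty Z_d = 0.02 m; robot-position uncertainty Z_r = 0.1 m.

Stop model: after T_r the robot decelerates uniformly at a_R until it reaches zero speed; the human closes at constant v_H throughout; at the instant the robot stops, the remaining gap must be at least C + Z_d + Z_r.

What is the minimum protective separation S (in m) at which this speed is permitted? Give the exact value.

stop time T_s = (19/10)/(1/2) = 3.8000 s
robot in T_r: 1.9000·0.0600 = 0.1140 m
robot under decel: 1.9000²/(2·0.5000) = 3.6100 m
person approaches 0.4000·(0.0600+3.8000) = 1.5440 m
residual clearance needed = 0.0200+0.0200+0.1000 = 0.1400 m
S_min ≈ 0.1140+3.6100+1.5440+0.1400  ⇒  S_min = 676/125 m

S_min = 676/125 m = 5.4080 m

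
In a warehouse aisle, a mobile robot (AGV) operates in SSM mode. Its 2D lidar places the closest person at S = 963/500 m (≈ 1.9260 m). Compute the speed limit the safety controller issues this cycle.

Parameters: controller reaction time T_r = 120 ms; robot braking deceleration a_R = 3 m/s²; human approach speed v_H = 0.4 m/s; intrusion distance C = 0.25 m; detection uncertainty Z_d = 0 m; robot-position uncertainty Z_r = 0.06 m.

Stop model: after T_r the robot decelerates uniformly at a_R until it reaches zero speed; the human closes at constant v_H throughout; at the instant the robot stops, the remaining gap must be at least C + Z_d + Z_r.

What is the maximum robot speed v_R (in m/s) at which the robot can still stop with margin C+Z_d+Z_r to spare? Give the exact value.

v_R_max = 12/5 m/s = 2.4000 m/s

quadratic (1/6)·v² + (19/75)·v + (-196/125) = 0
  disc = (19/75)² − 4·(1/6)·(-196/125) = 6241/5625 ; √disc = 79/75
  v_R = (−(19/75) + 79/75) / (2·(1/6)) = 12/5 m/s
check:
T_s = v_R/a_R = (12/5)/3 = 0.8000 s
robot in T_r: 2.4000·0.1200 = 0.2880 m
robot covers 2.4000·0.8000 − ½·3.0000·0.8000² = 0.9600 m while stopping
person approaches 0.4000·(0.1200+0.8000) = 0.3680 m
C+Z_d+Z_r = 0.2500+0.0000+0.0600 = 0.3100 m
sum ≈ 0.2880+0.9600+0.3680+0.3100 ≈ 1.9260 m = S ✓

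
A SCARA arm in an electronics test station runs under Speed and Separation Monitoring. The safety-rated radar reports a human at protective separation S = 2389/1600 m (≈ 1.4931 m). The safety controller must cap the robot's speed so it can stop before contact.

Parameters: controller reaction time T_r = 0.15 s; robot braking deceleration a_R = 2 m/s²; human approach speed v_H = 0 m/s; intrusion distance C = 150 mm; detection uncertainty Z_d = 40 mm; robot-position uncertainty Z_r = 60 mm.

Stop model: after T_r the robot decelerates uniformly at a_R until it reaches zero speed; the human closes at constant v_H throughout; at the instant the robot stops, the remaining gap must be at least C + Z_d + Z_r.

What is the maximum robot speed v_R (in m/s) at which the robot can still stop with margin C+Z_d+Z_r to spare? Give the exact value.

v_R_max = 39/20 m/s = 1.9500 m/s

collect terms ⇒ (1/4)·v_R² + (3/20)·v_R + (-1989/1600) = 0
  disc = (3/20)² − 4·(1/4)·(-1989/1600) = 81/64 ; √disc = 9/8
  v_R = (−(3/20) + 9/8) / (2·(1/4)) = 39/20 m/s
check:
braking lasts T_s = (39/20)/2 = 0.9750 s
robot in T_r: 1.9500·0.1500 = 0.2925 m
robot under decel: 1.9500²/(2·2.0000) = 0.9506 m
human over T_r+T_s: 0.0000·(0.1500+0.9750) = 0.0000 m
residual clearance needed = 0.1500+0.0400+0.0600 = 0.2500 m
sum ≈ 0.2925+0.9506+0.0000+0.2500 ≈ 1.4931 m = S ✓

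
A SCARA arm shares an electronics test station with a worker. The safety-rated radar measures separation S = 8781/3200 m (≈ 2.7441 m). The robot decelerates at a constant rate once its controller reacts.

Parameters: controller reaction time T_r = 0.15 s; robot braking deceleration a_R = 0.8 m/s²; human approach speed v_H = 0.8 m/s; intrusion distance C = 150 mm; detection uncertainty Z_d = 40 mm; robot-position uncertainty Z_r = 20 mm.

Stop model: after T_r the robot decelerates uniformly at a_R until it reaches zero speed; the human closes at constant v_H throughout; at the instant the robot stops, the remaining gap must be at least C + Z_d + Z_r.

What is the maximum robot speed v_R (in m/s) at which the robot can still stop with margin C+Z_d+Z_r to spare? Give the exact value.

v_R_max = 5/4 m/s = 1.2500 m/s

collect terms ⇒ (5/8)·v_R² + (23/20)·v_R + (-309/128) = 0
  disc = (23/20)² − 4·(5/8)·(-309/128) = 47089/6400 ; √disc = 217/80
  v_R = (−(23/20) + 217/80) / (2·(5/8)) = 5/4 m/s
check:
stop time T_s = (5/4)/(4/5) = 1.5625 s
robot covers v_R·T_r = 1.2500·0.1500 = 0.1875 m before braking
robot covers 1.2500·1.5625 − ½·0.8000·1.5625² = 0.9766 m while stopping
human closes 0.8000·1.7125 = 1.3700 m
residual clearance needed = 0.1500+0.0400+0.0200 = 0.2100 m
sum ≈ 0.1875+0.9766+1.3700+0.2100 ≈ 2.7441 m = S ✓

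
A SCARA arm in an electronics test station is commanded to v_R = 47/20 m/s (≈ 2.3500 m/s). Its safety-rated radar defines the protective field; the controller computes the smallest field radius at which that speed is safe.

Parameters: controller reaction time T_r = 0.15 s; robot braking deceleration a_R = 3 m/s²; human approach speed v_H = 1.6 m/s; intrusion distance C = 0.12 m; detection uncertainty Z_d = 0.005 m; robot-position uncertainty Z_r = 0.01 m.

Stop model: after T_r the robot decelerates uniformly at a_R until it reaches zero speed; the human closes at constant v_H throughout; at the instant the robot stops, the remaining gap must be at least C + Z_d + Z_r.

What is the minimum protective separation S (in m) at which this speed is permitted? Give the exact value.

stop time T_s = (47/20)/3 = 0.7833 s
reaction-phase robot travel = 2.3500·0.1500 = 0.3525 m
braking distance = 2.3500²/(2·3.0000) = 0.9204 m
person approaches 1.6000·(0.1500+0.7833) = 1.4933 m
margins: 0.1200+0.0050+0.0100 = 0.1350 m
S_min ≈ 0.3525+0.9204+1.4933+0.1350  ⇒  S_min = 2321/800 m

S_min = 2321/800 m = 2.9013 m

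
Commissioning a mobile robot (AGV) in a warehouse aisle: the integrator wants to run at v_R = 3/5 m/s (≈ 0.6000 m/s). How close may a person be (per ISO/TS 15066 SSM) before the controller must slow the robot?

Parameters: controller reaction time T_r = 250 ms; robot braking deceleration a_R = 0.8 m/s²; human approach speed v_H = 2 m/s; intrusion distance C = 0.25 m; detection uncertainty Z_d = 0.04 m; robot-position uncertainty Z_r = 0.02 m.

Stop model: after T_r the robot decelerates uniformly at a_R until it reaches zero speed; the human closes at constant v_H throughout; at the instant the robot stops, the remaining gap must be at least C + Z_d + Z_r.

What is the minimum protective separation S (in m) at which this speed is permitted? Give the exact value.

braking lasts T_s = (3/5)/(4/5) = 0.7500 s
robot in T_r: 0.6000·0.2500 = 0.1500 m
robot covers 0.6000·0.7500 − ½·0.8000·0.7500² = 0.2250 m while stopping
human over T_r+T_s: 2.0000·(0.2500+0.7500) = 2.0000 m
C+Z_d+Z_r = 0.2500+0.0400+0.0200 = 0.3100 m
S_min ≈ 0.1500+0.2250+2.0000+0.3100  ⇒  S_min = 537/200 m

S_min = 537/200 m = 2.6850 m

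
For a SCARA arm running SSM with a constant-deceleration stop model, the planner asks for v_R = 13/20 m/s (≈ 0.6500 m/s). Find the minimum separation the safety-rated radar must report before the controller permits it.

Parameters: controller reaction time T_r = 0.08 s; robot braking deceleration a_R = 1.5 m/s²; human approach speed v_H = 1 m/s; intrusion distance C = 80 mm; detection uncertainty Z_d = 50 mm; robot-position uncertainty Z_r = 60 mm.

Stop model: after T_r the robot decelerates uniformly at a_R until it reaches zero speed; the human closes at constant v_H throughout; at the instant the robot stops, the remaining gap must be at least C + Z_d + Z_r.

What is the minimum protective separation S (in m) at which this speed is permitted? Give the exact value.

S_min = 5377/6000 m = 0.8962 m

braking lasts T_s = (13/20)/(3/2) = 0.4333 s
robot in T_r: 0.6500·0.0800 = 0.0520 m
robot covers 0.6500·0.4333 − ½·1.5000·0.4333² = 0.1408 m while stopping
human over T_r+T_s: 1.0000·(0.0800+0.4333) = 0.5133 m
margins: 0.0800+0.0500+0.0600 = 0.1900 m
S_min ≈ 0.0520+0.1408+0.5133+0.1900  ⇒  S_min = 5377/6000 m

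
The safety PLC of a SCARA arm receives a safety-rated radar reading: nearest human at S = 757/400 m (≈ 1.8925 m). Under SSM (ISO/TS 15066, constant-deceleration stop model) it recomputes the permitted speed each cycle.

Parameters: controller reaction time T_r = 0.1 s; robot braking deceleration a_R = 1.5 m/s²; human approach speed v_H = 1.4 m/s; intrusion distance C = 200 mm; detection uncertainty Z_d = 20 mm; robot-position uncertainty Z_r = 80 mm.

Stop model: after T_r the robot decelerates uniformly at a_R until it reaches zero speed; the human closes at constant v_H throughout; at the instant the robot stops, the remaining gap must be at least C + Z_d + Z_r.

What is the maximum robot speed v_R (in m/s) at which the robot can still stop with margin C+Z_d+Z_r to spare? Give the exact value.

v_R_max = 21/20 m/s = 1.0500 m/s

quadratic (1/3)·v² + (31/30)·v + (-581/400) = 0
  disc = (31/30)² − 4·(1/3)·(-581/400) = 676/225 ; √disc = 26/15
  v_R = (−(31/30) + 26/15) / (2·(1/3)) = 21/20 m/s
check:
braking lasts T_s = (21/20)/(3/2) = 0.7000 s
reaction-phase robot travel = 1.0500·0.1000 = 0.1050 m
robot covers 1.0500·0.7000 − ½·1.5000·0.7000² = 0.3675 m while stopping
person approaches 1.4000·(0.1000+0.7000) = 1.1200 m
C+Z_d+Z_r = 0.2000+0.0200+0.0800 = 0.3000 m
sum ≈ 0.1050+0.3675+1.1200+0.3000 ≈ 1.8925 m = S ✓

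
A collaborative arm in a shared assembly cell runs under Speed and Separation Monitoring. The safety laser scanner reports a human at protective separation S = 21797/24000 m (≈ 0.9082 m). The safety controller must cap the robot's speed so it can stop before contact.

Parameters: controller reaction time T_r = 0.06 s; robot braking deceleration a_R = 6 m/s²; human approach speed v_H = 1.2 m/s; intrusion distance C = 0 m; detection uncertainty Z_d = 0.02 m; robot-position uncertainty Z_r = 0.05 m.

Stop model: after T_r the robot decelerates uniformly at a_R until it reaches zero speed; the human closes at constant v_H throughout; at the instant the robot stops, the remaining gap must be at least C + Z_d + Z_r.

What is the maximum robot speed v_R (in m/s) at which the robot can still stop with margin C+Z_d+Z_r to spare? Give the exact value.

at the boundary: (1/12)·v² + (13/50)·v + (-18389/24000) = 0
  disc = (13/50)² − 4·(1/12)·(-18389/24000) = 116281/360000 ; √disc = 341/600
  v_R = (−(13/50) + 341/600) / (2·(1/12)) = 37/20 m/s
check:
T_s = v_R/a_R = (37/20)/6 = 0.3083 s
reaction-phase robot travel = 1.8500·0.0600 = 0.1110 m
robot covers 1.8500·0.3083 − ½·6.0000·0.3083² = 0.2852 m while stopping
human over T_r+T_s: 1.2000·(0.0600+0.3083) = 0.4420 m
residual clearance needed = 0.0000+0.0200+0.0500 = 0.0700 m
sum ≈ 0.1110+0.2852+0.4420+0.0700 ≈ 0.9082 m = S ✓

v_R_max = 37/20 m/s = 1.8500 m/s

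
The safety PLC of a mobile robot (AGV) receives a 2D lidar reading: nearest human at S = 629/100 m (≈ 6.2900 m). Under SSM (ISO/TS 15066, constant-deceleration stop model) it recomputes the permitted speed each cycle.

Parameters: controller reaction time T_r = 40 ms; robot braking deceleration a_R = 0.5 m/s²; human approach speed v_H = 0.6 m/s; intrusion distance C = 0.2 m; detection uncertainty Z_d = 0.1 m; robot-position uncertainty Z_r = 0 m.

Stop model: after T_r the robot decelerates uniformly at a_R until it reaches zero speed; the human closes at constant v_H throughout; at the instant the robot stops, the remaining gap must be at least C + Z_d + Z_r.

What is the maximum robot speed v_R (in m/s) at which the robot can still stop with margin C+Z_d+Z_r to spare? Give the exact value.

v_R_max = 19/10 m/s = 1.9000 m/s

collect terms ⇒ (1)·v_R² + (31/25)·v_R + (-2983/500) = 0
  disc = (31/25)² − 4·(1)·(-2983/500) = 15876/625 ; √disc = 126/25
  v_R = (−(31/25) + 126/25) / (2·(1)) = 19/10 m/s
check:
T_s = v_R/a_R = (19/10)/(1/2) = 3.8000 s
robot covers v_R·T_r = 1.9000·0.0400 = 0.0760 m before braking
robot covers 1.9000·3.8000 − ½·0.5000·3.8000² = 3.6100 m while stopping
person approaches 0.6000·(0.0400+3.8000) = 2.3040 m
margins: 0.2000+0.1000+0.0000 = 0.3000 m
sum ≈ 0.0760+3.6100+2.3040+0.3000 ≈ 6.2900 m = S ✓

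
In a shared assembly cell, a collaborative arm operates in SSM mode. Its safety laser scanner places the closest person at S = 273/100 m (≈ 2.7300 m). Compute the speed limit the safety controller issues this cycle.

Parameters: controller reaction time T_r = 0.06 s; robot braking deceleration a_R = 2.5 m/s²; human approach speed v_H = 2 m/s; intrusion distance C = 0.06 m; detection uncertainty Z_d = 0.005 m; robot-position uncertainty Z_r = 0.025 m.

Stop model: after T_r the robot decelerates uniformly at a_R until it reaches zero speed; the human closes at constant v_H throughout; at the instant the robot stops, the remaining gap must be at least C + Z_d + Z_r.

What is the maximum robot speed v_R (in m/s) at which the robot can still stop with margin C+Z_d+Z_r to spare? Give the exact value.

at the boundary: (1/5)·v² + (43/50)·v + (-63/25) = 0
  disc = (43/50)² − 4·(1/5)·(-63/25) = 6889/2500 ; √disc = 83/50
  v_R = (−(43/50) + 83/50) / (2·(1/5)) = 2 m/s
check:
T_s = v_R/a_R = 2/(5/2) = 0.8000 s
robot covers v_R·T_r = 2.0000·0.0600 = 0.1200 m before braking
robot under decel: 2.0000²/(2·2.5000) = 0.8000 m
human over T_r+T_s: 2.0000·(0.0600+0.8000) = 1.7200 m
C+Z_d+Z_r = 0.0600+0.0050+0.0250 = 0.0900 m
sum ≈ 0.1200+0.8000+1.7200+0.0900 ≈ 2.7300 m = S ✓

v_R_max = 2 m/s = 2.0000 m/s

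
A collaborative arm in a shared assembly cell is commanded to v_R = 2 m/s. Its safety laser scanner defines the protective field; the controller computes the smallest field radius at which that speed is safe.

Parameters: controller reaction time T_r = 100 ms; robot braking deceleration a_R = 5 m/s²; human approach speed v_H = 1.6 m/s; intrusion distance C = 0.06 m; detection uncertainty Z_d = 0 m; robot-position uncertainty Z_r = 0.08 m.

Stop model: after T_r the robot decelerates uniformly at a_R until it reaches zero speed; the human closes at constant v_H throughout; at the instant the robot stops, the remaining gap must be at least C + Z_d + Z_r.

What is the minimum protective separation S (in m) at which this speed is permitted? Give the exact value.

T_s = v_R/a_R = 2/5 = 0.4000 s
robot in T_r: 2.0000·0.1000 = 0.2000 m
braking distance = 2.0000²/(2·5.0000) = 0.4000 m
human closes 1.6000·0.5000 = 0.8000 m
C+Z_d+Z_r = 0.0600+0.0000+0.0800 = 0.1400 m
S_min ≈ 0.2000+0.4000+0.8000+0.1400  ⇒  S_min = 77/50 m

S_min = 77/50 m = 1.5400 m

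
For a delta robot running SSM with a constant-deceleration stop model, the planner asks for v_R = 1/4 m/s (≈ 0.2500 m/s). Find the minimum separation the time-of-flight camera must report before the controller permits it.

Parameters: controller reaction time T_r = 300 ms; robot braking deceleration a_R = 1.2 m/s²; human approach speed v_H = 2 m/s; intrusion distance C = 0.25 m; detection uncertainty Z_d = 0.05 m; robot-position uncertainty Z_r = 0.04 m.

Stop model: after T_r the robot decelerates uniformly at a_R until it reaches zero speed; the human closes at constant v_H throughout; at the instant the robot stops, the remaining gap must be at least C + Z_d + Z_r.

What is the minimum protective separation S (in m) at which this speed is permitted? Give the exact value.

stop time T_s = (1/4)/(6/5) = 0.2083 s
robot in T_r: 0.2500·0.3000 = 0.0750 m
braking distance = 0.2500²/(2·1.2000) = 0.0260 m
person approaches 2.0000·(0.3000+0.2083) = 1.0167 m
residual clearance needed = 0.2500+0.0500+0.0400 = 0.3400 m
S_min ≈ 0.0750+0.0260+1.0167+0.3400  ⇒  S_min = 6997/4800 m

S_min = 6997/4800 m = 1.4577 m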